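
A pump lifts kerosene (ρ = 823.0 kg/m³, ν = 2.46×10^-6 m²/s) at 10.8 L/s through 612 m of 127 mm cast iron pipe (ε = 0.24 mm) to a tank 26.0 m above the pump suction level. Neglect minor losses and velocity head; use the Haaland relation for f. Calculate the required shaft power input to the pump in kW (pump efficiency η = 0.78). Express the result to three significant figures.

V = 4Q/(πD²) = 0.8526 m/s; Re = 4.40×10^4; ε/D = 0.00189; f = 0.02636
h_f = f(L/D)V²/2g = 4.706 m
Total head H = z + h_f = 26.0 + 4.706 = 30.71 m
P_hyd = ρgQH = 823.0·9.81·0.0108·30.71 = 2.677 kW
P_shaft = P_hyd/η = 2.677/0.78 = 3.433 kW

P_shaft ≈ 3.43 kW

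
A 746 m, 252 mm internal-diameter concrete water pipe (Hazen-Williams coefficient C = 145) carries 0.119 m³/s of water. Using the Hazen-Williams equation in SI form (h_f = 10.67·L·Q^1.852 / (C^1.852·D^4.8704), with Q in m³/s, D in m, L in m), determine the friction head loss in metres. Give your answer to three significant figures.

h_f ≈ 12.6 m

h_f = 10.67·746·0.119^1.852 / (145^1.852·0.252^4.8704) = 12.63 m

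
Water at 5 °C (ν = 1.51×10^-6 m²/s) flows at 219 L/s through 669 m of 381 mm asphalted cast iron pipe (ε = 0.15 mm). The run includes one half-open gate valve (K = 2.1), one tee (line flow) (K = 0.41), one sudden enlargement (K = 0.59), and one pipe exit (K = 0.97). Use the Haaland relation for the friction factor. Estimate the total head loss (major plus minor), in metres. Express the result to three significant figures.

V = 4Q/(πD²) = 1.921 m/s; V²/2g = 0.1881 m
Re = 4.85×10^5, ε/D = 3.94×10^-4 → f = 0.01689 (Haaland)
Major: h_f = f(L/D)·V²/2g = 0.01689·1756·0.1881 = 5.578 m
Minor: ΣK = 4.07; h_m = ΣK·V²/2g = 0.7654 m
Total H_L = 5.578 + 0.7654 = 6.343 m

H_L ≈ 6.34 m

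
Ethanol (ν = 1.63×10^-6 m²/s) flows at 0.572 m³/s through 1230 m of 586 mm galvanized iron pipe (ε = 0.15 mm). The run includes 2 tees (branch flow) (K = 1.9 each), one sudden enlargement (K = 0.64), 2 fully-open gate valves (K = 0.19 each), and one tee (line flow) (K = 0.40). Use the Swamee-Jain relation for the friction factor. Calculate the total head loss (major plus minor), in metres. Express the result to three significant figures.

V = 4Q/(πD²) = 2.121 m/s; V²/2g = 0.2293 m
Re = 7.62×10^5, ε/D = 2.56×10^-4 → f = 0.01557 (Swamee-Jain)
Major: h_f = f(L/D)·V²/2g = 0.01557·2099·0.2293 = 7.492 m
Minor: ΣK = 5.22; h_m = ΣK·V²/2g = 1.197 m
Total H_L = 7.492 + 1.197 = 8.688 m

H_L ≈ 8.69 m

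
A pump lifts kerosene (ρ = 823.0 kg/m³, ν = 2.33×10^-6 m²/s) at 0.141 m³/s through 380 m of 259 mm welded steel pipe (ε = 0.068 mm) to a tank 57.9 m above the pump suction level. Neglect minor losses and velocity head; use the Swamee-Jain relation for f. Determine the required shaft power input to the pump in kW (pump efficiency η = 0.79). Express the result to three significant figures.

P_shaft ≈ 96.4 kW

V = 4Q/(πD²) = 2.676 m/s; Re = 2.97×10^5; ε/D = 2.63×10^-4; f = 0.01681
h_f = f(L/D)V²/2g = 9.001 m
Total head H = z + h_f = 57.9 + 9.001 = 66.90 m
P_hyd = ρgQH = 823.0·9.81·0.141·66.90 = 76.16 kW
P_shaft = P_hyd/η = 76.16/0.79 = 96.40 kW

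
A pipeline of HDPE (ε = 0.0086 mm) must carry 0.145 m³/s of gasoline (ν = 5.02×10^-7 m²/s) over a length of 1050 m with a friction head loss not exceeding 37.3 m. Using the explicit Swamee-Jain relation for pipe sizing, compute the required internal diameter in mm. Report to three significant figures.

D ≈ 226 mm

Swamee-Jain (Type III): D = 0.66·[ε^1.25·(LQ²/(gh_f))^4.75 + ν·Q^9.4·(L/(gh_f))^5.2]^0.04
LQ²/(gh_f) = 0.06033; L/(gh_f) = 2.870
Term 1 = ε^1.25·(…)^4.75 = 7.51×10^-13; Term 2 = ν·Q^9.4·(…)^5.2 = 1.58×10^-12
D = 0.66·(7.51×10^-13 + 1.58×10^-12)^0.04 = 0.2261 m = 226 mm
Check: V = 3.61 m/s, Re = 1.63×10^6, f = 0.01181, h_f = 36.5 m ≈ 37.3 m ✓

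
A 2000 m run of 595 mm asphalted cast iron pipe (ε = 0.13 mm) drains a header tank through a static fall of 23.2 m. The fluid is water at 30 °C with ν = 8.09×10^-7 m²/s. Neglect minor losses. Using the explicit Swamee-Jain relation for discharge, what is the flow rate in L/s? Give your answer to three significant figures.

Q ≈ 853 L/s

Swamee-Jain (Type II): Q = -0.965·√(gD⁵h_f/L)·ln[ε/(3.7D) + √(3.17ν²L/(gD³h_f))]
√(gD⁵h_f/L) = √(9.81·0.595⁵·23.2/2000) = 0.09212
ε/(3.7D) = 5.91×10^-5; √(3.17ν²L/(gD³h_f)) = 9.30×10^-6
Q = -0.965·0.09212·ln(6.835×10^-5) = 0.8526 m³/s
Check: V = 3.07 m/s, Re = 2.26×10^6, f = 0.01448, h_f = 23.3 m ≈ 23.2 m ✓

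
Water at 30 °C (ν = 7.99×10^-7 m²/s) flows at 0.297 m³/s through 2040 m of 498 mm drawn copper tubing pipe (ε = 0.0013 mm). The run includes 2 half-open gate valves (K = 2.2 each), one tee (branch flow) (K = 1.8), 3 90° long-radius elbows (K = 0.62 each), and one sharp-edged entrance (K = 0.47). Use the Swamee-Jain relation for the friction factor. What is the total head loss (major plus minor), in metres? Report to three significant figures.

H_L ≈ 6.72 m

V = 4Q/(πD²) = 1.525 m/s; V²/2g = 0.1185 m
Re = 9.50×10^5, ε/D = 2.61×10^-6 → f = 0.01177 (Swamee-Jain)
Major: h_f = f(L/D)·V²/2g = 0.01177·4096·0.1185 = 5.714 m
Minor: ΣK = 8.53; h_m = ΣK·V²/2g = 1.011 m
Total H_L = 5.714 + 1.011 = 6.725 m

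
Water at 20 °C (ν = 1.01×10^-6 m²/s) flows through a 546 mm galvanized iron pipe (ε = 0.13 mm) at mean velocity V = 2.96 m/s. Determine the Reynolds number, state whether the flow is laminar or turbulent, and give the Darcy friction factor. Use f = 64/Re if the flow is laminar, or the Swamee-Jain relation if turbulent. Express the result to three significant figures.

Re = VD/ν = 2.960·0.546/1.01×10^-6 = 1.60×10^6
Re > 4000 → turbulent; ε/D = 2.38×10^-4
Swamee-Jain: f = 0.01487

Re ≈ 1.60×10^6; turbulent; f ≈ 0.0149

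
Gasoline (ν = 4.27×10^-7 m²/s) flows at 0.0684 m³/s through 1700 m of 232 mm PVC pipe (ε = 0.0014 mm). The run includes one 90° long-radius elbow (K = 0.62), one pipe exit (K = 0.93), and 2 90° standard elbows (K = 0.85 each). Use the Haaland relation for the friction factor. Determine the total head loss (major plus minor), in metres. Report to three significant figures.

H_L ≈ 12.1 m

V = 4Q/(πD²) = 1.618 m/s; V²/2g = 0.1334 m
Re = 8.79×10^5, ε/D = 6.03×10^-6 → f = 0.01194 (Haaland)
Major: h_f = f(L/D)·V²/2g = 0.01194·7328·0.1334 = 11.67 m
Minor: ΣK = 3.25; h_m = ΣK·V²/2g = 0.4337 m
Total H_L = 11.67 + 0.4337 = 12.11 m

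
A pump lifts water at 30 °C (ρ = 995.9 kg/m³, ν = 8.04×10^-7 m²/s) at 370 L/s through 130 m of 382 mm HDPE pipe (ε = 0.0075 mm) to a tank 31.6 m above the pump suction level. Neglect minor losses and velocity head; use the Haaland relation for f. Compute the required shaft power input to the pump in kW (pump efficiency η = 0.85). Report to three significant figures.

P_shaft ≈ 143 kW

V = 4Q/(πD²) = 3.228 m/s; Re = 1.53×10^6; ε/D = 1.96×10^-5; f = 0.01129
h_f = f(L/D)V²/2g = 2.040 m
Total head H = z + h_f = 31.6 + 2.040 = 33.64 m
P_hyd = ρgQH = 995.9·9.81·0.370·33.64 = 121.6 kW
P_shaft = P_hyd/η = 121.6/0.85 = 143.1 kW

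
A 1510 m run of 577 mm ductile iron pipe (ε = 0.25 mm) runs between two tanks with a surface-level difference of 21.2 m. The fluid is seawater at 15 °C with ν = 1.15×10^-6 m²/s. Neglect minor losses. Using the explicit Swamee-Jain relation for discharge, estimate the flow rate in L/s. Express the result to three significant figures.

Q ≈ 811 L/s

Swamee-Jain (Type II): Q = -0.965·√(gD⁵h_f/L)·ln[ε/(3.7D) + √(3.17ν²L/(gD³h_f))]
√(gD⁵h_f/L) = √(9.81·0.577⁵·21.2/1510) = 0.09385
ε/(3.7D) = 1.17×10^-4; √(3.17ν²L/(gD³h_f)) = 1.26×10^-5
Q = -0.965·0.09385·ln(1.297×10^-4) = 0.8106 m³/s
Check: V = 3.10 m/s, Re = 1.56×10^6, f = 0.01662, h_f = 21.3 m ≈ 21.2 m ✓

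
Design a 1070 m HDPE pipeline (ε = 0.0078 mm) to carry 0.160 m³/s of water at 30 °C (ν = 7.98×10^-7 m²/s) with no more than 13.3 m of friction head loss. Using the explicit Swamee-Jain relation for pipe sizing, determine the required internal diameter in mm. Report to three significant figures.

D ≈ 295 mm

Swamee-Jain (Type III): D = 0.66·[ε^1.25·(LQ²/(gh_f))^4.75 + ν·Q^9.4·(L/(gh_f))^5.2]^0.04
LQ²/(gh_f) = 0.2099; L/(gh_f) = 8.201
Term 1 = ε^1.25·(…)^4.75 = 2.48×10^-10; Term 2 = ν·Q^9.4·(…)^5.2 = 1.49×10^-9
D = 0.66·(2.48×10^-10 + 1.49×10^-9)^0.04 = 0.2945 m = 295 mm
Check: V = 2.35 m/s, Re = 8.67×10^5, f = 0.01246, h_f = 12.7 m ≈ 13.3 m ✓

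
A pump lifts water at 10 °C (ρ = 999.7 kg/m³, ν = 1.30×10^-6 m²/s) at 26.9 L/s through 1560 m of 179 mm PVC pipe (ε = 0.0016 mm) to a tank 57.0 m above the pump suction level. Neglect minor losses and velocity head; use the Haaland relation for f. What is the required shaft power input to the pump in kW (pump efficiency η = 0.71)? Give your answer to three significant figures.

P_shaft ≈ 24.3 kW

V = 4Q/(πD²) = 1.069 m/s; Re = 1.47×10^5; ε/D = 8.94×10^-6; f = 0.01651
h_f = f(L/D)V²/2g = 8.380 m
Total head H = z + h_f = 57.0 + 8.380 = 65.38 m
P_hyd = ρgQH = 999.7·9.81·0.0269·65.38 = 17.25 kW
P_shaft = P_hyd/η = 17.25/0.71 = 24.29 kW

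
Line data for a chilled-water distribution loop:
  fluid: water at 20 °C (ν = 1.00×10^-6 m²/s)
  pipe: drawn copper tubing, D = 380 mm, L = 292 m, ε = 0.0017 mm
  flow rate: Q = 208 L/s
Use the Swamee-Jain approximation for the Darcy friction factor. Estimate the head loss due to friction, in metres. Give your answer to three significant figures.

h_f ≈ 1.64 m

V = 4Q/(πD²) = 4·0.208/(π·0.380²) = 1.834 m/s
Re = VD/ν = 1.834·0.380/1.00×10^-6 = 6.97×10^5 → turbulent
ε/D = 0.0017/380 = 4.47×10^-6
Swamee-Jain: f = 0.01244
h_f = f(L/D)V²/(2g) = 0.01244·(292/0.380)·1.834²/(2·9.81) = 1.638 m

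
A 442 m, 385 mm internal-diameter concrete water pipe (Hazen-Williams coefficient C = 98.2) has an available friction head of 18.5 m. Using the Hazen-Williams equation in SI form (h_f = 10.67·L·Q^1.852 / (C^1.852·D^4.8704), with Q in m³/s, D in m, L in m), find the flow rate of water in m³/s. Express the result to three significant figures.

Rearranging: Q = [h_f·C^1.852·D^4.8704 / (10.67·L)]^(1/1.852)
Q = [18.5·98.2^1.852·0.385^4.8704 / (10.67·442)]^0.540 = 0.4005 m³/s

Q ≈ 0.400 m³/s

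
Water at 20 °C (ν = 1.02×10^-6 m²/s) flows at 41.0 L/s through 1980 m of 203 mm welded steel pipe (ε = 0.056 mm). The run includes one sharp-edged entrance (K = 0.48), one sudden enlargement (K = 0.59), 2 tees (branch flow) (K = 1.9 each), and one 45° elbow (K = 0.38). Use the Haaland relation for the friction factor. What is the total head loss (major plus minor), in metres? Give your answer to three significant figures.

H_L ≈ 13.9 m

V = 4Q/(πD²) = 1.267 m/s; V²/2g = 0.08179 m
Re = 2.52×10^5, ε/D = 2.76×10^-4 → f = 0.01692 (Haaland)
Major: h_f = f(L/D)·V²/2g = 0.01692·9754·0.08179 = 13.50 m
Minor: ΣK = 5.25; h_m = ΣK·V²/2g = 0.4294 m
Total H_L = 13.50 + 0.4294 = 13.93 m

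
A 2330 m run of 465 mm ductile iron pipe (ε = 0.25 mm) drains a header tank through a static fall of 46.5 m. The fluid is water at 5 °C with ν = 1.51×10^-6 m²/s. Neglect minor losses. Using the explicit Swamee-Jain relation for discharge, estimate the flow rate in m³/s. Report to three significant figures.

Swamee-Jain (Type II): Q = -0.965·√(gD⁵h_f/L)·ln[ε/(3.7D) + √(3.17ν²L/(gD³h_f))]
√(gD⁵h_f/L) = √(9.81·0.465⁵·46.5/2330) = 0.06524
ε/(3.7D) = 1.45×10^-4; √(3.17ν²L/(gD³h_f)) = 1.92×10^-5
Q = -0.965·0.06524·ln(1.645×10^-4) = 0.5485 m³/s
Check: V = 3.23 m/s, Re = 9.95×10^5, f = 0.01755, h_f = 46.8 m ≈ 46.5 m ✓

Q ≈ 0.549 m³/s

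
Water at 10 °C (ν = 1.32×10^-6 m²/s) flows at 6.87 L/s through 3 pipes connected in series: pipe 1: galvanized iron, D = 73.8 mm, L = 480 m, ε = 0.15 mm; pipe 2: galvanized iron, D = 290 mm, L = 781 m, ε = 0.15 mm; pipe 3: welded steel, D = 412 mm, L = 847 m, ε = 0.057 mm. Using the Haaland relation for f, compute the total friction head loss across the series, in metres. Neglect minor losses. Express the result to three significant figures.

H ≈ 21.6 m

Pipe 1: V = 1.606 m/s, Re = 8.98×10^4, ε/D = 0.00203, f = 0.02522, h_1 = f(L/D)V²/2g = 21.56 m
Pipe 2: V = 0.1040 m/s, Re = 2.29×10^4, ε/D = 5.17×10^-4, f = 0.02593, h_2 = f(L/D)V²/2g = 0.03850 m
Pipe 3: V = 0.05153 m/s, Re = 1.61×10^4, ε/D = 1.38×10^-4, f = 0.02741, h_3 = f(L/D)V²/2g = 0.007628 m
Series → Q common, losses add: H = Σh = 21.61 m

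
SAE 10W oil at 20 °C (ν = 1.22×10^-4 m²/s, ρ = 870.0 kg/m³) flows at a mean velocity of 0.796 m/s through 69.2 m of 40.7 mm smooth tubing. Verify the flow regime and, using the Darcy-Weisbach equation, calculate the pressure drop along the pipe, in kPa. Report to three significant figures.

Re = VD/ν = 0.796·0.04070/1.22×10^-4 = 266 → laminar (Re < 2300)
f = 64/Re = 0.2410
h_f = f(L/D)V²/(2g) = 0.2410·(69.2/0.04070)·0.796²/(2·9.81) = 13.23 m
Δp = ρg·h_f = 870.0·9.81·13.23 = 112.9 kPa

Δp ≈ 113 kPa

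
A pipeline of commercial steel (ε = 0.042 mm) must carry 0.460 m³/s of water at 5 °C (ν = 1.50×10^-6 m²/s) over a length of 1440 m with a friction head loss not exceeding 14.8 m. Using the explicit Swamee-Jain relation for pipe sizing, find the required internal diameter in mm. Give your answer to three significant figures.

D ≈ 475 mm

Swamee-Jain (Type III): D = 0.66·[ε^1.25·(LQ²/(gh_f))^4.75 + ν·Q^9.4·(L/(gh_f))^5.2]^0.04
LQ²/(gh_f) = 2.099; L/(gh_f) = 9.918
Term 1 = ε^1.25·(…)^4.75 = 1.14×10^-4; Term 2 = ν·Q^9.4·(…)^5.2 = 1.54×10^-4
D = 0.66·(1.14×10^-4 + 1.54×10^-4)^0.04 = 0.4750 m = 475 mm
Check: V = 2.60 m/s, Re = 8.22×10^5, f = 0.01358, h_f = 14.1 m ≈ 14.8 m ✓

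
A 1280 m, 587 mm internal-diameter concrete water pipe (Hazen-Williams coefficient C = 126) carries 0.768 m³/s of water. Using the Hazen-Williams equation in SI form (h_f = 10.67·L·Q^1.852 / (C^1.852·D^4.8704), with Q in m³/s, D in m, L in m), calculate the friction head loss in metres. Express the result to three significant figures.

h_f = 10.67·1280·0.768^1.852 / (126^1.852·0.587^4.8704) = 14.45 m

h_f ≈ 14.5 m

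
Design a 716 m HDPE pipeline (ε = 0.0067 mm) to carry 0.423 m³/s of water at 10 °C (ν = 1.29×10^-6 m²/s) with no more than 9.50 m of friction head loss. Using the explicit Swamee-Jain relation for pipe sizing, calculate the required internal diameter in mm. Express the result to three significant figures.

D ≈ 426 mm

Swamee-Jain (Type III): D = 0.66·[ε^1.25·(LQ²/(gh_f))^4.75 + ν·Q^9.4·(L/(gh_f))^5.2]^0.04
LQ²/(gh_f) = 1.375; L/(gh_f) = 7.683
Term 1 = ε^1.25·(…)^4.75 = 1.55×10^-6; Term 2 = ν·Q^9.4·(…)^5.2 = 1.60×10^-5
D = 0.66·(1.55×10^-6 + 1.60×10^-5)^0.04 = 0.4259 m = 426 mm
Check: V = 2.97 m/s, Re = 9.80×10^5, f = 0.01202, h_f = 9.08 m ≈ 9.50 m ✓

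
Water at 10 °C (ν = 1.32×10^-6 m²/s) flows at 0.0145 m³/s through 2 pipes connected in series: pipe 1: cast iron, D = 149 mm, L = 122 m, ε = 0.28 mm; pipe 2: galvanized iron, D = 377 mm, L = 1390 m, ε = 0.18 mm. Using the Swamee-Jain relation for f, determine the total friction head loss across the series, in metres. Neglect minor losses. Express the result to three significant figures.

Pipe 1: V = 0.8316 m/s, Re = 9.39×10^4, ε/D = 0.00188, f = 0.02512, h_1 = f(L/D)V²/2g = 0.7249 m
Pipe 2: V = 0.1299 m/s, Re = 3.71×10^4, ε/D = 4.77×10^-4, f = 0.02378, h_2 = f(L/D)V²/2g = 0.07540 m
Series → Q common, losses add: H = Σh = 0.8003 m

H ≈ 0.800 m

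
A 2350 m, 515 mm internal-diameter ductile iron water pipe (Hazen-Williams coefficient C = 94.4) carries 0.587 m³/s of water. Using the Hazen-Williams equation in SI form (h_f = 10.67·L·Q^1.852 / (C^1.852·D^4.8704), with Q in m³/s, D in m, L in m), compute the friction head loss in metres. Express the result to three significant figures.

h_f = 10.67·2350·0.587^1.852 / (94.4^1.852·0.515^4.8704) = 52.09 m

h_f ≈ 52.1 m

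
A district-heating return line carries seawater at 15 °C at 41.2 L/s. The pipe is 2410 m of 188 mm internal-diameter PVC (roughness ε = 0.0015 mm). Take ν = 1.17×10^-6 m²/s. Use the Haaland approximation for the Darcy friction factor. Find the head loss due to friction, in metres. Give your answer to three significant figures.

V = 4Q/(πD²) = 4·0.0412/(π·0.188²) = 1.484 m/s
Re = VD/ν = 1.484·0.188/1.17×10^-6 = 2.38×10^5 → turbulent
ε/D = 0.0015/188 = 7.98×10^-6
Haaland: f = 0.01503
h_f = f(L/D)V²/(2g) = 0.01503·(2410/0.188)·1.484²/(2·9.81) = 21.64 m

h_f ≈ 21.6 m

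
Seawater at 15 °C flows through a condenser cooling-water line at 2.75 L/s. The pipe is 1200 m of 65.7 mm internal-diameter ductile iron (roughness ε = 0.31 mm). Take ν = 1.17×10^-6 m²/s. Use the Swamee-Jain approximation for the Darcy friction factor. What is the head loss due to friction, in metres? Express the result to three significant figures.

h_f ≈ 19.8 m

V = 4Q/(πD²) = 4·0.00275/(π·0.0657²) = 0.8112 m/s
Re = VD/ν = 0.8112·0.0657/1.17×10^-6 = 4.56×10^4 → turbulent
ε/D = 0.31/65.7 = 0.00472
Swamee-Jain: f = 0.03225
h_f = f(L/D)V²/(2g) = 0.03225·(1200/0.0657)·0.8112²/(2·9.81) = 19.76 m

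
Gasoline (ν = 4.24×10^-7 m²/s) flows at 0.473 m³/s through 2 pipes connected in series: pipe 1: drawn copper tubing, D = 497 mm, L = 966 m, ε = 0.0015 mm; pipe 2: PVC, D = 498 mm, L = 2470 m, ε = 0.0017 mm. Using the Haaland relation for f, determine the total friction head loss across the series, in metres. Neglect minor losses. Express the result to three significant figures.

Pipe 1: V = 2.438 m/s, Re = 2.86×10^6, ε/D = 3.02×10^-6, f = 0.009888, h_1 = f(L/D)V²/2g = 5.823 m
Pipe 2: V = 2.428 m/s, Re = 2.85×10^6, ε/D = 3.41×10^-6, f = 0.009906, h_2 = f(L/D)V²/2g = 14.77 m
Series → Q common, losses add: H = Σh = 20.59 m

H ≈ 20.6 m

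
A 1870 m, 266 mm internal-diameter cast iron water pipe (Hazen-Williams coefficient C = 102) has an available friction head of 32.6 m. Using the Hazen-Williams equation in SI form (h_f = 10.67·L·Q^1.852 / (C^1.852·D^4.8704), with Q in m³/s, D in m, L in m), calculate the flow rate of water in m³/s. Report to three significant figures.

Q ≈ 0.0980 m³/s

Rearranging: Q = [h_f·C^1.852·D^4.8704 / (10.67·L)]^(1/1.852)
Q = [32.6·102^1.852·0.266^4.8704 / (10.67·1870)]^0.540 = 0.09804 m³/s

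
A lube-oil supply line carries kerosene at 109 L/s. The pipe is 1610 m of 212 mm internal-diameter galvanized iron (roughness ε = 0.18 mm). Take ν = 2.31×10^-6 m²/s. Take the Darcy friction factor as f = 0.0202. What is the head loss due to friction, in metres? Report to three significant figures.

V = 4Q/(πD²) = 4·0.109/(π·0.212²) = 3.088 m/s
h_f = f(L/D)V²/(2g) = 0.02020·(1610/0.212)·3.088²/(2·9.81) = 74.55 m

h_f ≈ 74.6 m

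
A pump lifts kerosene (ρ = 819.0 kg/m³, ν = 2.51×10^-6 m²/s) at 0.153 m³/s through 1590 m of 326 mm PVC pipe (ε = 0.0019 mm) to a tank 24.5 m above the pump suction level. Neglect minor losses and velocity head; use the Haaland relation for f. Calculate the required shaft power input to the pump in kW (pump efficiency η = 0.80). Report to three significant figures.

V = 4Q/(πD²) = 1.833 m/s; Re = 2.38×10^5; ε/D = 5.83×10^-6; f = 0.01502
h_f = f(L/D)V²/2g = 12.55 m
Total head H = z + h_f = 24.5 + 12.55 = 37.05 m
P_hyd = ρgQH = 819.0·9.81·0.153·37.05 = 45.54 kW
P_shaft = P_hyd/η = 45.54/0.80 = 56.93 kW

P_shaft ≈ 56.9 kW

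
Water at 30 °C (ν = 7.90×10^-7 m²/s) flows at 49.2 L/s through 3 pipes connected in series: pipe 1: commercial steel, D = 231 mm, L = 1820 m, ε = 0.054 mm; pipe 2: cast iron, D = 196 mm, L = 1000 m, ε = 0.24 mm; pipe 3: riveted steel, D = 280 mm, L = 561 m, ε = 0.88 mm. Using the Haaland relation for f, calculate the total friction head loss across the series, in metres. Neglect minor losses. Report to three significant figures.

H ≈ 25.4 m

Pipe 1: V = 1.174 m/s, Re = 3.43×10^5, ε/D = 2.34×10^-4, f = 0.01611, h_1 = f(L/D)V²/2g = 8.913 m
Pipe 2: V = 1.631 m/s, Re = 4.05×10^5, ε/D = 0.00122, f = 0.02124, h_2 = f(L/D)V²/2g = 14.69 m
Pipe 3: V = 0.7990 m/s, Re = 2.83×10^5, ε/D = 0.00314, f = 0.02698, h_3 = f(L/D)V²/2g = 1.759 m
Series → Q common, losses add: H = Σh = 25.36 m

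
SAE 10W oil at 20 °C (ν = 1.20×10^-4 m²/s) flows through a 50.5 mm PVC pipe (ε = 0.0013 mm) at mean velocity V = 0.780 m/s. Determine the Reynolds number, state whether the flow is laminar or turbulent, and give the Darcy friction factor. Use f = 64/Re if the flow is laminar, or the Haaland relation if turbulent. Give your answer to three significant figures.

Re ≈ 328; laminar; f = 64/Re ≈ 0.195

Re = VD/ν = 0.7800·0.0505/1.20×10^-4 = 328
Re < 2300 → laminar → f = 64/Re = 0.1950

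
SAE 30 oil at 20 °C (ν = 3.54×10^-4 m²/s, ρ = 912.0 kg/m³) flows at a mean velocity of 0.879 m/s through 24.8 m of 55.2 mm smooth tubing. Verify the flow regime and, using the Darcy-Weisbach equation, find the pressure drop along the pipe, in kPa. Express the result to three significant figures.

Re = VD/ν = 0.879·0.05520/3.54×10^-4 = 137 → laminar (Re < 2300)
f = 64/Re = 0.4669
h_f = f(L/D)V²/(2g) = 0.4669·(24.8/0.05520)·0.879²/(2·9.81) = 8.261 m
Δp = ρg·h_f = 912.0·9.81·8.261 = 73.91 kPa

Δp ≈ 73.9 kPa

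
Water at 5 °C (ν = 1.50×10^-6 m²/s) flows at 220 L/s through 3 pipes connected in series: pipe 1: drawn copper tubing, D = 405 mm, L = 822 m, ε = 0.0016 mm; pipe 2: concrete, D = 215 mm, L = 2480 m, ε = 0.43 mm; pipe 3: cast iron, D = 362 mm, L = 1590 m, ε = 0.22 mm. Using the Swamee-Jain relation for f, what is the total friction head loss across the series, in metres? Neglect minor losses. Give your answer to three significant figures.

H ≈ 535 m

Pipe 1: V = 1.708 m/s, Re = 4.61×10^5, ε/D = 3.95×10^-6, f = 0.01334, h_1 = f(L/D)V²/2g = 4.026 m
Pipe 2: V = 6.060 m/s, Re = 8.69×10^5, ε/D = 0.00200, f = 0.02372, h_2 = f(L/D)V²/2g = 512.0 m
Pipe 3: V = 2.138 m/s, Re = 5.16×10^5, ε/D = 6.08×10^-4, f = 0.01839, h_3 = f(L/D)V²/2g = 18.81 m
Series → Q common, losses add: H = Σh = 534.8 m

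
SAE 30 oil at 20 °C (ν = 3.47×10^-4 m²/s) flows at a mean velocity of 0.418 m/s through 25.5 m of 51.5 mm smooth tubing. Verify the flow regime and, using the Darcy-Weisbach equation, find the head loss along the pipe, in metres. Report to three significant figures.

h_f ≈ 4.55 m

Re = VD/ν = 0.418·0.05150/3.47×10^-4 = 62.0 → laminar (Re < 2300)
f = 64/Re = 1.032
h_f = f(L/D)V²/(2g) = 1.032·(25.5/0.05150)·0.418²/(2·9.81) = 4.549 m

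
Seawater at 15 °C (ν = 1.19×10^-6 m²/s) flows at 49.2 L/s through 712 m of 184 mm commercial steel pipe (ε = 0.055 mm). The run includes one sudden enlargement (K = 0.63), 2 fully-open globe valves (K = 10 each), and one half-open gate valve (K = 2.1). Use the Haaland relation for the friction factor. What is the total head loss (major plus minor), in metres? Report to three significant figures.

V = 4Q/(πD²) = 1.850 m/s; V²/2g = 0.1745 m
Re = 2.86×10^5, ε/D = 2.99×10^-4 → f = 0.01687 (Haaland)
Major: h_f = f(L/D)·V²/2g = 0.01687·3870·0.1745 = 11.39 m
Minor: ΣK = 22.7; h_m = ΣK·V²/2g = 3.966 m
Total H_L = 11.39 + 3.966 = 15.36 m

H_L ≈ 15.4 m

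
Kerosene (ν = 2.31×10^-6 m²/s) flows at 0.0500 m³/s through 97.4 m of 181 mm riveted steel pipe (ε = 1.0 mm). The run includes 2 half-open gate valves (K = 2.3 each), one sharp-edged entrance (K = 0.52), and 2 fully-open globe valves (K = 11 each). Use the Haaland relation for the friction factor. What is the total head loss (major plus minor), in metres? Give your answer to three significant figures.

H_L ≈ 8.52 m

V = 4Q/(πD²) = 1.943 m/s; V²/2g = 0.1925 m
Re = 1.52×10^5, ε/D = 0.00552 → f = 0.03190 (Haaland)
Major: h_f = f(L/D)·V²/2g = 0.03190·538.1·0.1925 = 3.304 m
Minor: ΣK = 27.1; h_m = ΣK·V²/2g = 5.220 m
Total H_L = 3.304 + 5.220 = 8.523 m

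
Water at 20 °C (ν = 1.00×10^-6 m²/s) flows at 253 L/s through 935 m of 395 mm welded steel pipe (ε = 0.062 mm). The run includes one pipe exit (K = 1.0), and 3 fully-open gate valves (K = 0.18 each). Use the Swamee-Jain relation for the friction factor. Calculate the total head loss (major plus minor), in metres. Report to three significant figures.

H_L ≈ 7.78 m

V = 4Q/(πD²) = 2.065 m/s; V²/2g = 0.2173 m
Re = 8.16×10^5, ε/D = 1.57×10^-4 → f = 0.01448 (Swamee-Jain)
Major: h_f = f(L/D)·V²/2g = 0.01448·2367·0.2173 = 7.445 m
Minor: ΣK = 1.54; h_m = ΣK·V²/2g = 0.3346 m
Total H_L = 7.445 + 0.3346 = 7.779 m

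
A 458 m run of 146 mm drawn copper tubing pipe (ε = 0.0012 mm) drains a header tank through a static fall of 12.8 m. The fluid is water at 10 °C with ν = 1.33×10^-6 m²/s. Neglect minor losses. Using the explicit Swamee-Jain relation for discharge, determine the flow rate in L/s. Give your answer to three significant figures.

Q ≈ 38.7 L/s

Swamee-Jain (Type II): Q = -0.965·√(gD⁵h_f/L)·ln[ε/(3.7D) + √(3.17ν²L/(gD³h_f))]
√(gD⁵h_f/L) = √(9.81·0.146⁵·12.8/458) = 0.004265
ε/(3.7D) = 2.22×10^-6; √(3.17ν²L/(gD³h_f)) = 8.11×10^-5
Q = -0.965·0.004265·ln(8.329×10^-5) = 0.03866 m³/s
Check: V = 2.31 m/s, Re = 2.53×10^5, f = 0.01493, h_f = 12.7 m ≈ 12.8 m ✓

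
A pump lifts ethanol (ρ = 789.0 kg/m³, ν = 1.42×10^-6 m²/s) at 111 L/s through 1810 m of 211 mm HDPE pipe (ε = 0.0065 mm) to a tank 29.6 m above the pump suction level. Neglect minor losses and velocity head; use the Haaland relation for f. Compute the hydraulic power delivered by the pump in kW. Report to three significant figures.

V = 4Q/(πD²) = 3.174 m/s; Re = 4.72×10^5; ε/D = 3.08×10^-5; f = 0.01356
h_f = f(L/D)V²/2g = 59.73 m
Total head H = z + h_f = 29.6 + 59.73 = 89.33 m
P_hyd = ρgQH = 789.0·9.81·0.111·89.33 = 76.75 kW

P_hyd ≈ 76.7 kW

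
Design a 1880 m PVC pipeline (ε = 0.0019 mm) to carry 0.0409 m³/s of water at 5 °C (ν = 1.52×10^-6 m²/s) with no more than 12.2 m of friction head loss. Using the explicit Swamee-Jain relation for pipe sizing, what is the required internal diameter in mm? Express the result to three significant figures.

D ≈ 206 mm

Swamee-Jain (Type III): D = 0.66·[ε^1.25·(LQ²/(gh_f))^4.75 + ν·Q^9.4·(L/(gh_f))^5.2]^0.04
LQ²/(gh_f) = 0.02628; L/(gh_f) = 15.71
Term 1 = ε^1.25·(…)^4.75 = 2.19×10^-15; Term 2 = ν·Q^9.4·(…)^5.2 = 2.25×10^-13
D = 0.66·(2.19×10^-15 + 2.25×10^-13)^0.04 = 0.2060 m = 206 mm
Check: V = 1.23 m/s, Re = 1.66×10^5, f = 0.01618, h_f = 11.3 m ≈ 12.2 m ✓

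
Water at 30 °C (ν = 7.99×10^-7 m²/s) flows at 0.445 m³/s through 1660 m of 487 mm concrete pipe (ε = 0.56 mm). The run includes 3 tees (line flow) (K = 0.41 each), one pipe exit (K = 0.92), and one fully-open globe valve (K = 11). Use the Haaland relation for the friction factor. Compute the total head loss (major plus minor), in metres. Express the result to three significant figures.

H_L ≈ 24.2 m

V = 4Q/(πD²) = 2.389 m/s; V²/2g = 0.2909 m
Re = 1.46×10^6, ε/D = 0.00115 → f = 0.02053 (Haaland)
Major: h_f = f(L/D)·V²/2g = 0.02053·3409·0.2909 = 20.35 m
Minor: ΣK = 13.2; h_m = ΣK·V²/2g = 3.825 m
Total H_L = 20.35 + 3.825 = 24.18 m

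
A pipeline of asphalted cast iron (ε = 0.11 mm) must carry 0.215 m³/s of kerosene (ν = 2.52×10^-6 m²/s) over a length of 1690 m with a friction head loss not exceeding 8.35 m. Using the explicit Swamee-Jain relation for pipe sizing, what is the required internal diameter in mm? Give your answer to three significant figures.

D ≈ 426 mm

Swamee-Jain (Type III): D = 0.66·[ε^1.25·(LQ²/(gh_f))^4.75 + ν·Q^9.4·(L/(gh_f))^5.2]^0.04
LQ²/(gh_f) = 0.9537; L/(gh_f) = 20.63
Term 1 = ε^1.25·(…)^4.75 = 8.99×10^-6; Term 2 = ν·Q^9.4·(…)^5.2 = 9.16×10^-6
D = 0.66·(8.99×10^-6 + 9.16×10^-6)^0.04 = 0.4265 m = 426 mm
Check: V = 1.51 m/s, Re = 2.55×10^5, f = 0.01704, h_f = 7.80 m ≈ 8.35 m ✓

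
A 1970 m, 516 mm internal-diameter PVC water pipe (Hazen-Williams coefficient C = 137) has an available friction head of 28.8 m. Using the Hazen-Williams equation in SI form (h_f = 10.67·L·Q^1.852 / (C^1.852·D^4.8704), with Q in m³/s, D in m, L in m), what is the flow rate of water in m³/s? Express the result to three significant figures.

Rearranging: Q = [h_f·C^1.852·D^4.8704 / (10.67·L)]^(1/1.852)
Q = [28.8·137^1.852·0.516^4.8704 / (10.67·1970)]^0.540 = 0.6839 m³/s

Q ≈ 0.684 m³/s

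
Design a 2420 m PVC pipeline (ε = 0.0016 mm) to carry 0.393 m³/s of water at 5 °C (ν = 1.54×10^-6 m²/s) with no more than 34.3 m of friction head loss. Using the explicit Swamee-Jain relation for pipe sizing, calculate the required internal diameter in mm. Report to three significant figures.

D ≈ 410 mm

Swamee-Jain (Type III): D = 0.66·[ε^1.25·(LQ²/(gh_f))^4.75 + ν·Q^9.4·(L/(gh_f))^5.2]^0.04
LQ²/(gh_f) = 1.111; L/(gh_f) = 7.192
Term 1 = ε^1.25·(…)^4.75 = 9.37×10^-8; Term 2 = ν·Q^9.4·(…)^5.2 = 6.77×10^-6
D = 0.66·(9.37×10^-8 + 6.77×10^-6)^0.04 = 0.4102 m = 410 mm
Check: V = 2.97 m/s, Re = 7.92×10^5, f = 0.01216, h_f = 32.3 m ≈ 34.3 m ✓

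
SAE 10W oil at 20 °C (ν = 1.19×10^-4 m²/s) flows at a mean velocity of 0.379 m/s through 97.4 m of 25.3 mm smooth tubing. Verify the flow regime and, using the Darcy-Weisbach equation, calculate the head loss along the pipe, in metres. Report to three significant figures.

h_f ≈ 22.4 m

Re = VD/ν = 0.379·0.02530/1.19×10^-4 = 80.6 → laminar (Re < 2300)
f = 64/Re = 0.7943
h_f = f(L/D)V²/(2g) = 0.7943·(97.4/0.02530)·0.379²/(2·9.81) = 22.39 m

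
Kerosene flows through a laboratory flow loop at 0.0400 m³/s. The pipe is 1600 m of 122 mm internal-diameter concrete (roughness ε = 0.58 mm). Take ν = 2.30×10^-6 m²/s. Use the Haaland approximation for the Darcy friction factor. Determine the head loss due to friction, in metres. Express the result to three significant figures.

h_f ≈ 238 m

V = 4Q/(πD²) = 4·0.0400/(π·0.122²) = 3.422 m/s
Re = VD/ν = 3.422·0.122/2.30×10^-6 = 1.82×10^5 → turbulent
ε/D = 0.58/122 = 0.00475
Haaland: f = 0.03046
h_f = f(L/D)V²/(2g) = 0.03046·(1600/0.122)·3.422²/(2·9.81) = 238.4 m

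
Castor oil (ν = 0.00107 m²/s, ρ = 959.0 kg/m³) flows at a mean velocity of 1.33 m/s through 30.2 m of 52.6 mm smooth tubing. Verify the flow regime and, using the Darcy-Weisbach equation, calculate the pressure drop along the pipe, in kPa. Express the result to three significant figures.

Δp ≈ 477 kPa

Re = VD/ν = 1.33·0.05260/0.00107 = 65.4 → laminar (Re < 2300)
f = 64/Re = 0.9789
h_f = f(L/D)V²/(2g) = 0.9789·(30.2/0.05260)·1.33²/(2·9.81) = 50.67 m
Δp = ρg·h_f = 959.0·9.81·50.67 = 476.7 kPa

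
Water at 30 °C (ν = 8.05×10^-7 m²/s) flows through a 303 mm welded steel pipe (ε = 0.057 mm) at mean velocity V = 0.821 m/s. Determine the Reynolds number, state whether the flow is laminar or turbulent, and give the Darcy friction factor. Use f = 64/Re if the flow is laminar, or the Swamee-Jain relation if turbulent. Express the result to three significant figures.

Re = VD/ν = 0.8210·0.303/8.05×10^-7 = 3.09×10^5
Re > 4000 → turbulent; ε/D = 1.88×10^-4
Swamee-Jain: f = 0.01616

Re ≈ 3.09×10^5; turbulent; f ≈ 0.0162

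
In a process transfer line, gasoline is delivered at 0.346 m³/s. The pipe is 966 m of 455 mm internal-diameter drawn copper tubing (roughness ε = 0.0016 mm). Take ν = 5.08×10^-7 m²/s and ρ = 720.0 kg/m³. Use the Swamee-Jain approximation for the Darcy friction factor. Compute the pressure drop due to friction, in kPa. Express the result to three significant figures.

V = 4Q/(πD²) = 4·0.346/(π·0.455²) = 2.128 m/s
Re = VD/ν = 2.128·0.455/5.08×10^-7 = 1.91×10^6 → turbulent
ε/D = 0.0016/455 = 3.52×10^-6
Swamee-Jain: f = 0.01058
h_f = f(L/D)V²/(2g) = 0.01058·(966/0.455)·2.128²/(2·9.81) = 5.182 m
Δp = ρg·h_f = 720.0·9.81·5.182 = 36.60 kPa

Δp ≈ 36.6 kPa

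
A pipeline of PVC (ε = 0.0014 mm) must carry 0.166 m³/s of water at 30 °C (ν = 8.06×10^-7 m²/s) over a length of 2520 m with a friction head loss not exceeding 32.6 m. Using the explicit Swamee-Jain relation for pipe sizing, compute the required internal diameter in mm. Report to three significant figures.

D ≈ 295 mm

Swamee-Jain (Type III): D = 0.66·[ε^1.25·(LQ²/(gh_f))^4.75 + ν·Q^9.4·(L/(gh_f))^5.2]^0.04
LQ²/(gh_f) = 0.2171; L/(gh_f) = 7.880
Term 1 = ε^1.25·(…)^4.75 = 3.41×10^-11; Term 2 = ν·Q^9.4·(…)^5.2 = 1.73×10^-9
D = 0.66·(3.41×10^-11 + 1.73×10^-9)^0.04 = 0.2947 m = 295 mm
Check: V = 2.43 m/s, Re = 8.90×10^5, f = 0.01195, h_f = 30.8 m ≈ 32.6 m ✓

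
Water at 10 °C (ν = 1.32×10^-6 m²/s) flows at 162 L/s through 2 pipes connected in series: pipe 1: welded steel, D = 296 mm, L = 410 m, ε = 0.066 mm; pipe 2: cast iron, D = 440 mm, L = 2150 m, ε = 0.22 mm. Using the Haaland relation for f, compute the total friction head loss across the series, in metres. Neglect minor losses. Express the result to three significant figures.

Pipe 1: V = 2.354 m/s, Re = 5.28×10^5, ε/D = 2.23×10^-4, f = 0.01544, h_1 = f(L/D)V²/2g = 6.040 m
Pipe 2: V = 1.065 m/s, Re = 3.55×10^5, ε/D = 5.00×10^-4, f = 0.01789, h_2 = f(L/D)V²/2g = 5.056 m
Series → Q common, losses add: H = Σh = 11.10 m

H ≈ 11.1 m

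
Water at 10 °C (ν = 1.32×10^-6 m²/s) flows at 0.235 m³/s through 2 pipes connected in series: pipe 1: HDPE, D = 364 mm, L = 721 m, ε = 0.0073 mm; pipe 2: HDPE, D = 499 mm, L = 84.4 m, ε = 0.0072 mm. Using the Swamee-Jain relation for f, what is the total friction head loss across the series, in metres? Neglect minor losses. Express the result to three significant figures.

Pipe 1: V = 2.258 m/s, Re = 6.23×10^5, ε/D = 2.01×10^-5, f = 0.01295, h_1 = f(L/D)V²/2g = 6.668 m
Pipe 2: V = 1.202 m/s, Re = 4.54×10^5, ε/D = 1.44×10^-5, f = 0.01354, h_2 = f(L/D)V²/2g = 0.1685 m
Series → Q common, losses add: H = Σh = 6.837 m

H ≈ 6.84 m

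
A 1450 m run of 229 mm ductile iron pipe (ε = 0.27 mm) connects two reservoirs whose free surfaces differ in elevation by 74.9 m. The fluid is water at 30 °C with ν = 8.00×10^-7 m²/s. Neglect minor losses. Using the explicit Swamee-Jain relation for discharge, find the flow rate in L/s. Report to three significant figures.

Swamee-Jain (Type II): Q = -0.965·√(gD⁵h_f/L)·ln[ε/(3.7D) + √(3.17ν²L/(gD³h_f))]
√(gD⁵h_f/L) = √(9.81·0.229⁵·74.9/1450) = 0.01786
ε/(3.7D) = 3.19×10^-4; √(3.17ν²L/(gD³h_f)) = 1.83×10^-5
Q = -0.965·0.01786·ln(3.369×10^-4) = 0.1378 m³/s
Check: V = 3.35 m/s, Re = 9.58×10^5, f = 0.02082, h_f = 75.2 m ≈ 74.9 m ✓

Q ≈ 138 L/s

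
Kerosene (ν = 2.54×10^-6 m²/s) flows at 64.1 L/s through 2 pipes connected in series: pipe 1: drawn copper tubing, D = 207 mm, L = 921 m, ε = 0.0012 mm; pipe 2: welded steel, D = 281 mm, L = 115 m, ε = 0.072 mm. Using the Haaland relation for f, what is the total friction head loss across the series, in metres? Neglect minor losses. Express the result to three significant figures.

Pipe 1: V = 1.905 m/s, Re = 1.55×10^5, ε/D = 5.80×10^-6, f = 0.01632, h_1 = f(L/D)V²/2g = 13.43 m
Pipe 2: V = 1.034 m/s, Re = 1.14×10^5, ε/D = 2.56×10^-4, f = 0.01860, h_2 = f(L/D)V²/2g = 0.4146 m
Series → Q common, losses add: H = Σh = 13.84 m

H ≈ 13.8 m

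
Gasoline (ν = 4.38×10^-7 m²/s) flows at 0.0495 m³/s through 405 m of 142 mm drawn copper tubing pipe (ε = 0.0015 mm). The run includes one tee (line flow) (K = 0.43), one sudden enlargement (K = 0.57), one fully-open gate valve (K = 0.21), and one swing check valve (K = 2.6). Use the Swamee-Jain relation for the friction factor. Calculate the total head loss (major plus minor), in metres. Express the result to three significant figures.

H_L ≈ 18.7 m

V = 4Q/(πD²) = 3.126 m/s; V²/2g = 0.4979 m
Re = 1.01×10^6, ε/D = 1.06×10^-5 → f = 0.01184 (Swamee-Jain)
Major: h_f = f(L/D)·V²/2g = 0.01184·2852·0.4979 = 16.82 m
Minor: ΣK = 3.81; h_m = ΣK·V²/2g = 1.897 m
Total H_L = 16.82 + 1.897 = 18.72 m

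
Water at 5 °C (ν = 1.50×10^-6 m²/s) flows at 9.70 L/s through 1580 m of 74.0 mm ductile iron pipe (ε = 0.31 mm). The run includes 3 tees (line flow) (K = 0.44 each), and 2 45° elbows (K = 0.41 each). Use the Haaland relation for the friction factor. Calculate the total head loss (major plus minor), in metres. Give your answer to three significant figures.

H_L ≈ 165 m

V = 4Q/(πD²) = 2.255 m/s; V²/2g = 0.2593 m
Re = 1.11×10^5, ε/D = 0.00419 → f = 0.02972 (Haaland)
Major: h_f = f(L/D)·V²/2g = 0.02972·21351·0.2593 = 164.5 m
Minor: ΣK = 2.14; h_m = ΣK·V²/2g = 0.5548 m
Total H_L = 164.5 + 0.5548 = 165.1 m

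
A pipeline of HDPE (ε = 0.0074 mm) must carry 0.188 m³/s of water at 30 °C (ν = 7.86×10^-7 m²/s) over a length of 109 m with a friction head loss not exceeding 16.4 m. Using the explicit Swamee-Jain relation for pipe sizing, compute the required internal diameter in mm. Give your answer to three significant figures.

Swamee-Jain (Type III): D = 0.66·[ε^1.25·(LQ²/(gh_f))^4.75 + ν·Q^9.4·(L/(gh_f))^5.2]^0.04
LQ²/(gh_f) = 0.02395; L/(gh_f) = 0.6775
Term 1 = ε^1.25·(…)^4.75 = 7.72×10^-15; Term 2 = ν·Q^9.4·(…)^5.2 = 1.56×10^-14
D = 0.66·(7.72×10^-15 + 1.56×10^-14)^0.04 = 0.1880 m = 188 mm
Check: V = 6.77 m/s, Re = 1.62×10^6, f = 0.01184, h_f = 16.0 m ≈ 16.4 m ✓

D ≈ 188 mm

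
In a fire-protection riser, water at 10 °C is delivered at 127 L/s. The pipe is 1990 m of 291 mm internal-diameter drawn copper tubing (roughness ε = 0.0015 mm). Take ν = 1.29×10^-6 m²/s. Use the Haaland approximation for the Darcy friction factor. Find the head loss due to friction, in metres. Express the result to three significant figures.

V = 4Q/(πD²) = 4·0.127/(π·0.291²) = 1.910 m/s
Re = VD/ν = 1.910·0.291/1.29×10^-6 = 4.31×10^5 → turbulent
ε/D = 0.0015/291 = 5.15×10^-6
Haaland: f = 0.01347
h_f = f(L/D)V²/(2g) = 0.01347·(1990/0.291)·1.910²/(2·9.81) = 17.12 m

h_f ≈ 17.1 m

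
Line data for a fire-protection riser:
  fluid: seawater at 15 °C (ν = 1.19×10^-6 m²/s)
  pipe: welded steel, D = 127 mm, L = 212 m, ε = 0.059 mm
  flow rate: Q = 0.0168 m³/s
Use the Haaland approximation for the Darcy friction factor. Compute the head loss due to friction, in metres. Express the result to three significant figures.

V = 4Q/(πD²) = 4·0.0168/(π·0.127²) = 1.326 m/s
Re = VD/ν = 1.326·0.127/1.19×10^-6 = 1.42×10^5 → turbulent
ε/D = 0.059/127 = 4.65×10^-4
Haaland: f = 0.01910
h_f = f(L/D)V²/(2g) = 0.01910·(212/0.127)·1.326²/(2·9.81) = 2.858 m

h_f ≈ 2.86 m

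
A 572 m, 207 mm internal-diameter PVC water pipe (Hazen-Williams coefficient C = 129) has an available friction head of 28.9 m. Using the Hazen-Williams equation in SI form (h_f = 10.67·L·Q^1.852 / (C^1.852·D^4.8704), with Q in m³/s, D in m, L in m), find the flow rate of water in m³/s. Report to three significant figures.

Q ≈ 0.114 m³/s

Rearranging: Q = [h_f·C^1.852·D^4.8704 / (10.67·L)]^(1/1.852)
Q = [28.9·129^1.852·0.207^4.8704 / (10.67·572)]^0.540 = 0.1139 m³/s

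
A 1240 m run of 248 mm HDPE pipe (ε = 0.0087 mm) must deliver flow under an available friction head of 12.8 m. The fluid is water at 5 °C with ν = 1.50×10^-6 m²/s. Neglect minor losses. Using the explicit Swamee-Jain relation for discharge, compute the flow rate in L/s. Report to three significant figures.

Swamee-Jain (Type II): Q = -0.965·√(gD⁵h_f/L)·ln[ε/(3.7D) + √(3.17ν²L/(gD³h_f))]
√(gD⁵h_f/L) = √(9.81·0.248⁵·12.8/1240) = 0.009747
ε/(3.7D) = 9.48×10^-6; √(3.17ν²L/(gD³h_f)) = 6.80×10^-5
Q = -0.965·0.009747·ln(7.744×10^-5) = 0.08903 m³/s
Check: V = 1.84 m/s, Re = 3.05×10^5, f = 0.01474, h_f = 12.8 m ≈ 12.8 m ✓

Q ≈ 89.0 L/s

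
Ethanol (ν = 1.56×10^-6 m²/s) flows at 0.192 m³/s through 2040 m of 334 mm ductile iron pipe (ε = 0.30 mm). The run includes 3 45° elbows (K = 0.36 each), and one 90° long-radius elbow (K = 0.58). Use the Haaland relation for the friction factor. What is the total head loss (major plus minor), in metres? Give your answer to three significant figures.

V = 4Q/(πD²) = 2.191 m/s; V²/2g = 0.2448 m
Re = 4.69×10^5, ε/D = 8.98×10^-4 → f = 0.01977 (Haaland)
Major: h_f = f(L/D)·V²/2g = 0.01977·6108·0.2448 = 29.55 m
Minor: ΣK = 1.66; h_m = ΣK·V²/2g = 0.4063 m
Total H_L = 29.55 + 0.4063 = 29.96 m

H_L ≈ 30.0 m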